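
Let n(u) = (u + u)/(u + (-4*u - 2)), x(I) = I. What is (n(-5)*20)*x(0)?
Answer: 0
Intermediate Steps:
n(u) = 2*u/(-2 - 3*u) (n(u) = (2*u)/(u + (-2 - 4*u)) = (2*u)/(-2 - 3*u) = 2*u/(-2 - 3*u))
(n(-5)*20)*x(0) = (-2*(-5)/(2 + 3*(-5))*20)*0 = (-2*(-5)/(2 - 15)*20)*0 = (-2*(-5)/(-13)*20)*0 = (-2*(-5)*(-1/13)*20)*0 = -10/13*20*0 = -200/13*0 = 0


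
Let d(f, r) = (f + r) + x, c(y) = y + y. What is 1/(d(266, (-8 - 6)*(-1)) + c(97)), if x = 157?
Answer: 1/631 ≈ 0.0015848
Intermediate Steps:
c(y) = 2*y
d(f, r) = 157 + f + r (d(f, r) = (f + r) + 157 = 157 + f + r)
1/(d(266, (-8 - 6)*(-1)) + c(97)) = 1/((157 + 266 + (-8 - 6)*(-1)) + 2*97) = 1/((157 + 266 - 14*(-1)) + 194) = 1/((157 + 266 + 14) + 194) = 1/(437 + 194) = 1/631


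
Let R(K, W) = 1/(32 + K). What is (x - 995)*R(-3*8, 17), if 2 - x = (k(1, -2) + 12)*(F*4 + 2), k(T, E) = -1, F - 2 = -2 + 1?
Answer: -1059/8 ≈ -132.38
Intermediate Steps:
F = 1 (F = 2 + (-2 + 1) = 2 - 1 = 1)
x = -64 (x = 2 - (-1 + 12)*(1*4 + 2) = 2 - 11*(4 + 2) = 2 - 11*6 = 2 - 1*66 = 2 - 66 = -64)
(x - 995)*R(-3*8, 17) = (-64 - 995)/(32 - 3*8) = -1059/(32 - 24) = -1059/8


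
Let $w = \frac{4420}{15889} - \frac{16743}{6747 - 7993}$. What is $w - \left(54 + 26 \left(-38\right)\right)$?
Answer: $\frac{18762583043}{19797694} \approx 947.72$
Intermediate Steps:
$w = \frac{271536847}{19797694}$ ($w = 4420 \cdot \frac{1}{15889} - \frac{16743}{-1246} = \frac{4420}{15889} - - \frac{16743}{1246} = \frac{4420}{15889} + \frac{16743}{1246} = \frac{271536847}{19797694} \approx 13.716$)
$w - \left(54 + 26 \left(-38\right)\right) = \frac{271536847}{19797694} - \left(54 + 26 \left(-38\right)\right) = \frac{271536847}{19797694} - \left(54 - 988\right) = \frac{271536847}{19797694} - -934 = \frac{271536847}{19797694} + 934 = \frac{18762583043}{19797694}$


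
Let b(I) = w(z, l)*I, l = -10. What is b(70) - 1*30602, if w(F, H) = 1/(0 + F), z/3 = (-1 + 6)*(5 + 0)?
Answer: -459016/15 ≈ -30601.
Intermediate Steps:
z = 75 (z = 3*((-1 + 6)*(5 + 0)) = 3*(5*5) = 3*25 = 75)
w(F, H) = 1/F
b(I) = I/75
b(70) - 1*30602 = (1/75)*70 - 1*30602 = 14/15 - 30602 = -459016/15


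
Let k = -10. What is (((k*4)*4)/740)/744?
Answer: -1/3441 ≈ -0.00029061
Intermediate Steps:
(((k*4)*4)/740)/744 = ((-10*4*4)/740)/744 = (-40*4*(1/740))*(1/744) = -160*1/740*(1/744) = -8/37*1/744 = -1/3441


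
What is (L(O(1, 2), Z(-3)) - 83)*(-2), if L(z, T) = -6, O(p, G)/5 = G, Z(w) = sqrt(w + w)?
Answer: 178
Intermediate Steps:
Z(w) = sqrt(2)*sqrt(w) (Z(w) = sqrt(2*w) = sqrt(2)*sqrt(w))
O(p, G) = 5*G
(L(O(1, 2), Z(-3)) - 83)*(-2) = (-6 - 83)*(-2) = -89*(-2) = 178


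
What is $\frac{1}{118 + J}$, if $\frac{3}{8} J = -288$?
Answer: $- \frac{1}{650} \approx -0.0015385$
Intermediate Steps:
$J = -768$ ($J = \frac{8}{3} \left(-288\right) = -768$)
$\frac{1}{118 + J} = \frac{1}{118 - 768} = \frac{1}{-650} = - \frac{1}{650}$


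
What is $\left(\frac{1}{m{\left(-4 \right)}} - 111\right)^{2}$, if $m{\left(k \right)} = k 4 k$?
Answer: $\frac{50452609}{4096} \approx 12318.0$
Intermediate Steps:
$m{\left(k \right)} = 4 k^{2}$ ($m{\left(k \right)} = 4 k k = 4 k^{2}$)
$\left(\frac{1}{m{\left(-4 \right)}} - 111\right)^{2} = \left(\frac{1}{4 \left(-4\right)^{2}} - 111\right)^{2} = \left(\frac{1}{4 \cdot 16} - 111\right)^{2} = \left(\frac{1}{64} - 111\right)^{2} = \left(- \frac{7103}{64}\right)^{2} = \frac{50452609}{4096}$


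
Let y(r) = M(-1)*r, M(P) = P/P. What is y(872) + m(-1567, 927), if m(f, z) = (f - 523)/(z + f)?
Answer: 56017/64 ≈ 875.27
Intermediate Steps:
M(P) = 1
m(f, z) = (-523 + f)/(f + z)
y(r) = r (y(r) = 1*r = r)
y(872) + m(-1567, 927) = 872 + (-523 - 1567)/(-1567 + 927) = 872 - 2090/(-640) = 872 - 1/640*(-2090) = 872 + 209/64 = 56017/64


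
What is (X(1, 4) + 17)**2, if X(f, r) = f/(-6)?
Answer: 10201/36 ≈ 283.36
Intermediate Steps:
X(f, r) = -f/6 (X(f, r) = f*(-1/6) = -f/6)
(X(1, 4) + 17)**2 = (-1/6*1 + 17)**2 = (-1/6 + 17)**2 = (101/6)**2 = 10201/36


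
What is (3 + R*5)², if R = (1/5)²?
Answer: 256/25 ≈ 10.240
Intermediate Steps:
R = 1/25 (R = (⅕)² = 1/25 ≈ 0.040000)
(3 + R*5)² = (3 + (1/25)*5)² = (3 + ⅕)² = (16/5)² = 256/25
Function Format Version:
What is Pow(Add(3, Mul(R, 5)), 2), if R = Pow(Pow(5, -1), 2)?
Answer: Rational(256, 25) ≈ 10.240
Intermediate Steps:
R = Rational(1, 25) (R = Pow(Rational(1, 5), 2) = Rational(1, 25) ≈ 0.040000)
Pow(Add(3, Mul(R, 5)), 2) = Pow(Add(3, Mul(Rational(1, 25), 5)), 2) = Pow(Add(3, Rational(1, 5)), 2) = Pow(Rational(16, 5), 2) = Rational(256, 25)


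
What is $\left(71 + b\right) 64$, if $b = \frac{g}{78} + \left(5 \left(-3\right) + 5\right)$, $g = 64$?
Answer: $\frac{154304}{39} \approx 3956.5$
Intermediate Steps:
$b = - \frac{358}{39}$ ($b = \frac{64}{78} + \left(5 \left(-3\right) + 5\right) = 64 \cdot \frac{1}{78} + \left(-15 + 5\right) = \frac{32}{39} - 10 = - \frac{358}{39} \approx -9.1795$)
$\left(71 + b\right) 64 = \left(71 - \frac{358}{39}\right) 64 = \frac{2411}{39} \cdot 64 = \frac{154304}{39}$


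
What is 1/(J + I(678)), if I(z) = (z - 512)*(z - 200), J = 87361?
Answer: 1/166709 ≈ 5.9985e-6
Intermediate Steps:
I(z) = (-512 + z)*(-200 + z)
1/(J + I(678)) = 1/(87361 + (102400 + 678**2 - 712*678)) = 1/(87361 + (102400 + 459684 - 482736)) = 1/(87361 + 79348) = 1/166709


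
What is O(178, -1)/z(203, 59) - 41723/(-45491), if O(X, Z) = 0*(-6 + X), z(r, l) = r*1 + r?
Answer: 41723/45491 ≈ 0.91717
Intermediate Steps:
z(r, l) = 2*r (z(r, l) = r + r = 2*r)
O(X, Z) = 0
O(178, -1)/z(203, 59) - 41723/(-45491) = 0/((2*203)) - 41723/(-45491) = 0/406 - 41723*(-1/45491) = 0*(1/406) + 41723/45491 = 0 + 41723/45491 = 41723/45491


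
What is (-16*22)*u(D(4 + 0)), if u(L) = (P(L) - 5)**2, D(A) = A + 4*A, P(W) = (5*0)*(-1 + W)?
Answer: -8800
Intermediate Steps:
P(W) = 0 (P(W) = 0*(-1 + W) = 0)
D(A) = 5*A
u(L) = 25 (u(L) = (0 - 5)**2 = (-5)**2 = 25)
(-16*22)*u(D(4 + 0)) = -16*22*25 = -352*25 = -8800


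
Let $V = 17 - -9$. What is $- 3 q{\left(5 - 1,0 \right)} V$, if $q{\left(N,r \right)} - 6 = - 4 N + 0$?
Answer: $780$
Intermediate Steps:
$q{\left(N,r \right)} = 6 - 4 N$ ($q{\left(N,r \right)} = 6 + \left(- 4 N + 0\right) = 6 - 4 N$)
$V = 26$ ($V = 17 + 9 = 26$)
$- 3 q{\left(5 - 1,0 \right)} V = - 3 \left(6 - 4 \left(5 - 1\right)\right) 26 = - 3 \left(6 - 16\right) 26 = \left(-3\right) \left(-10\right) 26 = 30 \cdot 26 = 780$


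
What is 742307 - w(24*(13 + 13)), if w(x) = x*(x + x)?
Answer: -36445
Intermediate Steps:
w(x) = 2*x² (w(x) = x*(2*x) = 2*x²)
742307 - w(24*(13 + 13)) = 742307 - 2*(24*(13 + 13))² = 742307 - 2*(24*26)² = 742307 - 2*624² = 742307 - 2*389376 = 742307 - 1*778752 = 742307 - 778752 = -36445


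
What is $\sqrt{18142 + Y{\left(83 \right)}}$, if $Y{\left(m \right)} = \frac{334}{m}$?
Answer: $\frac{2 \sqrt{31251990}}{83} \approx 134.71$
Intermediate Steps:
$\sqrt{18142 + Y{\left(83 \right)}} = \sqrt{18142 + \frac{334}{83}} = \sqrt{\frac{1506120}{83}} = \frac{2 \sqrt{31251990}}{83}$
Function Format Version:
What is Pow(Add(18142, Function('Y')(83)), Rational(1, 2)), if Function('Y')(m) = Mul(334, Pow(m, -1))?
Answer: Mul(Rational(2, 83), Pow(31251990, Rational(1, 2))) ≈ 134.71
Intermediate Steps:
Pow(Add(18142, Function('Y')(83)), Rational(1, 2)) = Pow(Add(18142, Mul(334, Pow(83, -1))), Rational(1, 2)) = Pow(Add(18142, Mul(334, Rational(1, 83))), Rational(1, 2)) = Pow(Add(18142, Rational(334, 83)), Rational(1, 2)) = Pow(Rational(1506120, 83), Rational(1, 2)) = Mul(Rational(2, 83), Pow(31251990, Rational(1, 2)))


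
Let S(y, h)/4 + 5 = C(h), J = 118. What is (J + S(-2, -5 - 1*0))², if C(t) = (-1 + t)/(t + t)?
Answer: 252004/25 ≈ 10080.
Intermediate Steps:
C(t) = (-1 + t)/(2*t) (C(t) = (-1 + t)/((2*t)) = (-1 + t)*(1/(2*t)) = (-1 + t)/(2*t))
S(y, h) = -20 + 2*(-1 + h)/h (S(y, h) = -20 + 4*((-1 + h)/(2*h)) = -20 + 2*(-1 + h)/h)
(J + S(-2, -5 - 1*0))² = (118 + (-18 - 2/(-5 - 1*0)))² = (118 + (-18 - 2/(-5 + 0)))² = (118 + (-18 - 2/(-5)))² = (118 + (-18 - 2*(-⅕)))² = (118 + (-18 + ⅖))² = (118 - 88/5)² = (502/5)² = 252004/25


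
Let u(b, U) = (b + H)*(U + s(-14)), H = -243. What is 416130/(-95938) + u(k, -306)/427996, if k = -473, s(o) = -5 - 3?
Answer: -19566601321/5132635031 ≈ -3.8122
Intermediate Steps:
s(o) = -8
u(b, U) = (-243 + b)*(-8 + U) (u(b, U) = (b - 243)*(U - 8) = (-243 + b)*(-8 + U))
416130/(-95938) + u(k, -306)/427996 = 416130/(-95938) + (1944 - 243*(-306) - 8*(-473) - 306*(-473))/427996 = 416130*(-1/95938) + (1944 + 74358 + 3784 + 144738)*(1/427996) = -208065/47969 + 224824*(1/427996) = -208065/47969 + 56206/106999 = -19566601321/5132635031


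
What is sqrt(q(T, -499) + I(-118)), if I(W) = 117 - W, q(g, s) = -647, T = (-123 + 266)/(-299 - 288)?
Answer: 2*I*sqrt(103) ≈ 20.298*I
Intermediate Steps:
T = -143/587 (T = 143/(-587) = 143*(-1/587) = -143/587 ≈ -0.24361)
sqrt(q(T, -499) + I(-118)) = sqrt(-647 + (117 - 1*(-118))) = sqrt(-647 + (117 + 118)) = sqrt(-647 + 235) = sqrt(-412) = 2*I*sqrt(103)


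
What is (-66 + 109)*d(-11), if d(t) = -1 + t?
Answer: -516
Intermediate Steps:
(-66 + 109)*d(-11) = (-66 + 109)*(-1 - 11) = 43*(-12) = -516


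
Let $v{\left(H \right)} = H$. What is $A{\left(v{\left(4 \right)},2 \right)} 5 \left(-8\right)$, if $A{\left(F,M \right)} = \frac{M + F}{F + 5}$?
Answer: $- \frac{80}{3} \approx -26.667$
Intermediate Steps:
$A{\left(F,M \right)} = \frac{F + M}{5 + F}$
$A{\left(v{\left(4 \right)},2 \right)} 5 \left(-8\right) = \frac{4 + 2}{5 + 4} \cdot 5 \left(-8\right) = \frac{1}{9} \cdot 6 \cdot 5 \left(-8\right) = \frac{2}{3} \cdot 5 \left(-8\right) = \frac{10}{3} \left(-8\right) = - \frac{80}{3}$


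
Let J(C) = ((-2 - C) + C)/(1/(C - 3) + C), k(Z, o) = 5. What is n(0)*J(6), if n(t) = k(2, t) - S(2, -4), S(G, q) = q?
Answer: -54/19 ≈ -2.8421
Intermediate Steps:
n(t) = 9 (n(t) = 5 - 1*(-4) = 5 + 4 = 9)
J(C) = -2/(C + 1/(-3 + C)) (J(C) = -2/(1/(-3 + C) + C) = -2/(C + 1/(-3 + C)))
n(0)*J(6) = 9*(2*(3 - 1*6)/(1 + 6² - 3*6)) = 9*(2*(3 - 6)/(1 + 36 - 18)) = 9*(2*(-3)/19) = 9*(2*(1/19)*(-3)) = 9*(-6/19) = -54/19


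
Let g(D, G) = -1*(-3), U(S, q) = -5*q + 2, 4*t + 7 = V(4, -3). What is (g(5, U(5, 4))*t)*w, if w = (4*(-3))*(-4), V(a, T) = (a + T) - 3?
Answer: -324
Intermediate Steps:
V(a, T) = -3 + T + a (V(a, T) = (T + a) - 3 = -3 + T + a)
t = -9/4 (t = -7/4 + (-3 - 3 + 4)/4 = -7/4 + (1/4)*(-2) = -7/4 - 1/2 = -9/4 ≈ -2.2500)
U(S, q) = 2 - 5*q
g(D, G) = 3
w = 48 (w = -12*(-4) = 48)
(g(5, U(5, 4))*t)*w = (3*(-9/4))*48 = -27/4*48 = -324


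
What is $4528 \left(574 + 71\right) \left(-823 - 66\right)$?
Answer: $-2596377840$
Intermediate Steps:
$4528 \left(574 + 71\right) \left(-823 - 66\right) = 4528 \cdot 645 \left(-889\right) = 4528 \left(-573405\right) = -2596377840$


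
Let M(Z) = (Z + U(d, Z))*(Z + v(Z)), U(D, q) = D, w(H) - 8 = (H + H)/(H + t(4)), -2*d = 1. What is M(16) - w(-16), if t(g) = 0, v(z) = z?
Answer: 486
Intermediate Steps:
d = -½ (d = -½*1 = -½ ≈ -0.50000)
w(H) = 10 (w(H) = 8 + (H + H)/(H + 0) = 8 + (2*H)/H = 8 + 2 = 10)
M(Z) = 2*Z*(-½ + Z) (M(Z) = (Z - ½)*(Z + Z) = (-½ + Z)*(2*Z) = 2*Z*(-½ + Z))
M(16) - w(-16) = 16*(-1 + 2*16) - 1*10 = 16*(-1 + 32) - 10 = 16*31 - 10 = 496 - 10 = 486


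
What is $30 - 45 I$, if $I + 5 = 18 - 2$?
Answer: $-465$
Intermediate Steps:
$I = 11$ ($I = -5 + \left(18 - 2\right) = -5 + 16 = 11$)
$30 - 45 I = 30 - 495 = -465$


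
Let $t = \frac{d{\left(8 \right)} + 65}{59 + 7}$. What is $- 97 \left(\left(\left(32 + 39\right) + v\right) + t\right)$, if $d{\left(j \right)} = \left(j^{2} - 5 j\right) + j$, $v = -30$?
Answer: $- \frac{271891}{66} \approx -4119.6$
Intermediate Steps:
$d{\left(j \right)} = j^{2} - 4 j$
$t = \frac{97}{66}$ ($t = \frac{8 \left(-4 + 8\right) + 65}{59 + 7} = \frac{8 \cdot 4 + 65}{66} = \left(32 + 65\right) \frac{1}{66} = 97 \cdot \frac{1}{66} = \frac{97}{66} \approx 1.4697$)
$- 97 \left(\left(\left(32 + 39\right) + v\right) + t\right) = - 97 \left(\left(\left(32 + 39\right) - 30\right) + \frac{97}{66}\right) = - 97 \left(\left(71 - 30\right) + \frac{97}{66}\right) = - 97 \left(41 + \frac{97}{66}\right) = \left(-97\right) \frac{2803}{66} = - \frac{271891}{66}$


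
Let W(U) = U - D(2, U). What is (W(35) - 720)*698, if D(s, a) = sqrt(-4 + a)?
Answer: -478130 - 698*sqrt(31) ≈ -4.8202e+5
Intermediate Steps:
W(U) = U - sqrt(-4 + U)
(W(35) - 720)*698 = ((35 - sqrt(-4 + 35)) - 720)*698 = ((35 - sqrt(31)) - 720)*698 = (-685 - sqrt(31))*698 = -478130 - 698*sqrt(31)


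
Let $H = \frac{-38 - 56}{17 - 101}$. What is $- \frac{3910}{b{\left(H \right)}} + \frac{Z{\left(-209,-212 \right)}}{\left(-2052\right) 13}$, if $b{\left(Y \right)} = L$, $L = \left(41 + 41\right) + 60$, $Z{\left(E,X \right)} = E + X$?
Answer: $- \frac{52121689}{1893996} \approx -27.519$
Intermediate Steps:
$H = \frac{47}{42}$ ($H = - \frac{94}{-84} = \left(-94\right) \left(- \frac{1}{84}\right) = \frac{47}{42} \approx 1.119$)
$L = 142$ ($L = 82 + 60 = 142$)
$b{\left(Y \right)} = 142$
$- \frac{3910}{b{\left(H \right)}} + \frac{Z{\left(-209,-212 \right)}}{\left(-2052\right) 13} = - \frac{3910}{142} + \frac{-209 - 212}{\left(-2052\right) 13} = \left(-3910\right) \frac{1}{142} - \frac{421}{-26676} = - \frac{1955}{71} - - \frac{421}{26676} = - \frac{1955}{71} + \frac{421}{26676} = - \frac{52121689}{1893996}$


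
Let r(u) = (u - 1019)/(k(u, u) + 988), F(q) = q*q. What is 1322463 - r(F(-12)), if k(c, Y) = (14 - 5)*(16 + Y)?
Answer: 3210941039/2428 ≈ 1.3225e+6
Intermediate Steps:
k(c, Y) = 144 + 9*Y (k(c, Y) = 9*(16 + Y) = 144 + 9*Y)
F(q) = q²
r(u) = (-1019 + u)/(1132 + 9*u) (r(u) = (u - 1019)/((144 + 9*u) + 988) = (-1019 + u)/(1132 + 9*u))
1322463 - r(F(-12)) = 1322463 - (-1019 + (-12)²)/(1132 + 9*(-12)²) = 1322463 - (-1019 + 144)/(1132 + 9*144) = 1322463 - (-875)/(1132 + 1296) = 1322463 - (-875)/2428 = 1322463 - 1*(-875/2428) = 1322463 + 875/2428 = 3210941039/2428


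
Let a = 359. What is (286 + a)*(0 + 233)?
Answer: 150285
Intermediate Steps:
(286 + a)*(0 + 233) = (286 + 359)*(0 + 233) = 645*233 = 150285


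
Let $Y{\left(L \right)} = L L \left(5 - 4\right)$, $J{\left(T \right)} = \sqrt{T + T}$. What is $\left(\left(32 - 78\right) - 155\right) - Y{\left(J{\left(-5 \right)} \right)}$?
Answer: $-191$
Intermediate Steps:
$J{\left(T \right)} = \sqrt{2} \sqrt{T}$ ($J{\left(T \right)} = \sqrt{2 T} = \sqrt{2} \sqrt{T}$)
$Y{\left(L \right)} = L^{2}$ ($Y{\left(L \right)} = L^{2} \left(5 - 4\right) = L^{2} \cdot 1 = L^{2}$)
$\left(\left(32 - 78\right) - 155\right) - Y{\left(J{\left(-5 \right)} \right)} = \left(\left(32 - 78\right) - 155\right) - \left(\sqrt{2} \sqrt{-5}\right)^{2} = \left(-46 - 155\right) - \left(\sqrt{2} i \sqrt{5}\right)^{2} = -201 - \left(i \sqrt{10}\right)^{2} = -201 - -10 = -201 + 10 = -191$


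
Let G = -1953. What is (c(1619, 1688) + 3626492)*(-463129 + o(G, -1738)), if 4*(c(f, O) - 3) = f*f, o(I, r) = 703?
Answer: -3960017652033/2 ≈ -1.9800e+12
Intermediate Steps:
c(f, O) = 3 + f**2/4 (c(f, O) = 3 + (f*f)/4 = 3 + f**2/4)
(c(1619, 1688) + 3626492)*(-463129 + o(G, -1738)) = ((3 + (1/4)*1619**2) + 3626492)*(-463129 + 703) = ((3 + (1/4)*2621161) + 3626492)*(-462426) = ((3 + 2621161/4) + 3626492)*(-462426) = (2621173/4 + 3626492)*(-462426) = (17127141/4)*(-462426) = -3960017652033/2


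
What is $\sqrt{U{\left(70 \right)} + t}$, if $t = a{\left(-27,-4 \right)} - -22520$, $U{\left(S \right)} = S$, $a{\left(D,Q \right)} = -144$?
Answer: $3 \sqrt{2494} \approx 149.82$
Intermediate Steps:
$t = 22376$ ($t = -144 - -22520 = -144 + 22520 = 22376$)
$\sqrt{U{\left(70 \right)} + t} = \sqrt{70 + 22376} = \sqrt{22446} = 3 \sqrt{2494}$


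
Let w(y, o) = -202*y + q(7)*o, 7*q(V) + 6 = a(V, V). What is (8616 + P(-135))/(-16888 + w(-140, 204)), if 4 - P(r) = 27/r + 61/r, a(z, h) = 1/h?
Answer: 14256403/18557235 ≈ 0.76824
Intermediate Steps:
q(V) = -6/7 + 1/(7*V)
P(r) = 4 - 88/r (P(r) = 4 - (27/r + 61/r) = 4 - 88/r)
w(y, o) = -202*y - 41*o/49 (w(y, o) = -202*y + ((1/7)*(1 - 6*7)/7)*o = -202*y + ((1/7)*(1/7)*(1 - 42))*o = -202*y + ((1/7)*(1/7)*(-41))*o = -202*y - 41*o/49)
(8616 + P(-135))/(-16888 + w(-140, 204)) = (8616 + (4 - 88/(-135)))/(-16888 + (-202*(-140) - 41/49*204)) = (8616 + (4 - 88*(-1/135)))/(-16888 + (28280 - 8364/49)) = (8616 + (4 + 88/135))/(-16888 + 1377356/49) = (8616 + 628/135)/(549844/49) = (1163788/135)*(49/549844) = 14256403/18557235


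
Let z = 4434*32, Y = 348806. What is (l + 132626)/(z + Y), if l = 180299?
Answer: 312925/490694 ≈ 0.63772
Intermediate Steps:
z = 141888
(l + 132626)/(z + Y) = (180299 + 132626)/(141888 + 348806) = 312925/490694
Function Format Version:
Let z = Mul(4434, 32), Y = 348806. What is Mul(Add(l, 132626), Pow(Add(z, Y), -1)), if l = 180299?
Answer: Rational(312925, 490694) ≈ 0.63772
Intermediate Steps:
z = 141888
Mul(Add(l, 132626), Pow(Add(z, Y), -1)) = Mul(Add(180299, 132626), Pow(Add(141888, 348806), -1)) = Mul(312925, Pow(490694, -1)) = Mul(312925, Rational(1, 490694)) = Rational(312925, 490694)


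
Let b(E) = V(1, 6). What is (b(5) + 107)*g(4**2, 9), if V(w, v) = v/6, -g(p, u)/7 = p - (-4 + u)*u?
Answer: 21924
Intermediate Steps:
g(p, u) = -7*p + 7*u*(-4 + u) (g(p, u) = -7*(p - (-4 + u)*u) = -7*(p - u*(-4 + u)) = -7*p + 7*u*(-4 + u))
V(w, v) = v/6 (V(w, v) = v*(1/6) = v/6)
b(E) = 1 (b(E) = (1/6)*6 = 1)
(b(5) + 107)*g(4**2, 9) = (1 + 107)*(-28*9 - 7*4**2 + 7*9**2) = 108*(-252 - 7*16 + 7*81) = 108*(-252 - 112 + 567) = 108*203 = 21924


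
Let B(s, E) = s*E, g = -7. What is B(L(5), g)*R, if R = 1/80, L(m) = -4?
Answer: 7/20 ≈ 0.35000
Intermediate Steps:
B(s, E) = E*s
R = 1/80 ≈ 0.012500
B(L(5), g)*R = -7*(-4)*(1/80) = 28*(1/80) = 7/20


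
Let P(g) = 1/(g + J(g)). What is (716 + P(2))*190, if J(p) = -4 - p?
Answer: 271985/2 ≈ 1.3599e+5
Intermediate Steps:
P(g) = -¼ (P(g) = 1/(g + (-4 - g)) = 1/(-4) = -¼)
(716 + P(2))*190 = (716 - ¼)*190 = (2863/4)*190 = 271985/2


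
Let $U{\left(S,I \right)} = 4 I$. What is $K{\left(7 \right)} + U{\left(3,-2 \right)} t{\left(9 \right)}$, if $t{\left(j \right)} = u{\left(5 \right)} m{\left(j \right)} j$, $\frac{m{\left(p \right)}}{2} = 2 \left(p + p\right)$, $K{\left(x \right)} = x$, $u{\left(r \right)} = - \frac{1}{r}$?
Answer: $\frac{5219}{5} \approx 1043.8$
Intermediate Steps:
$m{\left(p \right)} = 8 p$ ($m{\left(p \right)} = 2 \cdot 2 \left(p + p\right) = 2 \cdot 2 \cdot 2 p = 2 \cdot 4 p = 8 p$)
$t{\left(j \right)} = - \frac{8 j^{2}}{5}$ ($t{\left(j \right)} = - \frac{1}{5} \cdot 8 j j = \left(-1\right) \frac{1}{5} \cdot 8 j j = - \frac{8 j}{5} j = - \frac{8 j^{2}}{5}$)
$K{\left(7 \right)} + U{\left(3,-2 \right)} t{\left(9 \right)} = 7 + 4 \left(-2\right) \left(- \frac{8 \cdot 9^{2}}{5}\right) = 7 - 8 \left(\left(- \frac{8}{5}\right) 81\right) = 7 - - \frac{5184}{5} = 7 + \frac{5184}{5} = \frac{5219}{5}$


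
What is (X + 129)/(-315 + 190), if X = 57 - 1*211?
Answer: ⅕ ≈ 0.20000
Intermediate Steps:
X = -154 (X = 57 - 211 = -154)
(X + 129)/(-315 + 190) = (-154 + 129)/(-315 + 190) = -25/(-125) = -25*(-1/125) = ⅕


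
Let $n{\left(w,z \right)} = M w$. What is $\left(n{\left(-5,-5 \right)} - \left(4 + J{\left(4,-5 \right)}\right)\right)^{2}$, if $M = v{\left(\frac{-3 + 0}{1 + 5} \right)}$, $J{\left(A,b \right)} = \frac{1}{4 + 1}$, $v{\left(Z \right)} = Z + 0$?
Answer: $\frac{289}{100} \approx 2.89$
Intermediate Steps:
$v{\left(Z \right)} = Z$
$J{\left(A,b \right)} = \frac{1}{5}$
$M = - \frac{1}{2}$ ($M = \frac{-3 + 0}{1 + 5} = - \frac{3}{6} = \left(-3\right) \frac{1}{6} = - \frac{1}{2} \approx -0.5$)
$n{\left(w,z \right)} = - \frac{w}{2}$
$\left(n{\left(-5,-5 \right)} - \left(4 + J{\left(4,-5 \right)}\right)\right)^{2} = \left(\left(- \frac{1}{2}\right) \left(-5\right) - \frac{21}{5}\right)^{2} = \left(\frac{5}{2} - \frac{21}{5}\right)^{2} = \left(- \frac{17}{10}\right)^{2} = \frac{289}{100}$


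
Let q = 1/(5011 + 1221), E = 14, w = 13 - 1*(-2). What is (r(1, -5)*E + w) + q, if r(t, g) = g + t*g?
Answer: -778999/6232 ≈ -125.00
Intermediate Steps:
r(t, g) = g + g*t
w = 15 (w = 13 + 2 = 15)
q = 1/6232 ≈ 0.00016046
(r(1, -5)*E + w) + q = (-5*(1 + 1)*14 + 15) + 1/6232 = (-5*2*14 + 15) + 1/6232 = (-10*14 + 15) + 1/6232 = (-140 + 15) + 1/6232 = -125 + 1/6232 = -778999/6232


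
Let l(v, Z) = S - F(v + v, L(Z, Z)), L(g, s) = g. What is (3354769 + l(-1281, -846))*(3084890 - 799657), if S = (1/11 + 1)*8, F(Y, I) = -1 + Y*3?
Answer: 84524168917096/11 ≈ 7.6840e+12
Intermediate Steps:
F(Y, I) = -1 + 3*Y
S = 96/11 (S = (1/11 + 1)*8 = (12/11)*8 = 96/11 ≈ 8.7273)
l(v, Z) = 107/11 - 6*v (l(v, Z) = 96/11 - (-1 + 3*(v + v)) = 96/11 - (-1 + 3*(2*v)) = 96/11 - (-1 + 6*v) = 96/11 + (1 - 6*v) = 107/11 - 6*v)
(3354769 + l(-1281, -846))*(3084890 - 799657) = (3354769 + (107/11 - 6*(-1281)))*(3084890 - 799657) = (3354769 + (107/11 + 7686))*2285233 = (3354769 + 84653/11)*2285233 = (36987112/11)*2285233 = 84524168917096/11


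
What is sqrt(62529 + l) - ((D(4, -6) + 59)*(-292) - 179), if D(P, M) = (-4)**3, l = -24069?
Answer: -1281 + 2*sqrt(9615) ≈ -1084.9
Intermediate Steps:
D(P, M) = -64
sqrt(62529 + l) - ((D(4, -6) + 59)*(-292) - 179) = sqrt(62529 - 24069) - ((-64 + 59)*(-292) - 179) = sqrt(38460) - (-5*(-292) - 179) = 2*sqrt(9615) - (1460 - 179) = 2*sqrt(9615) - 1*1281 = 2*sqrt(9615) - 1281 = -1281 + 2*sqrt(9615)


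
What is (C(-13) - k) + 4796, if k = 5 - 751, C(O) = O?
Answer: 5529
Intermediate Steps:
k = -746
(C(-13) - k) + 4796 = (-13 - 1*(-746)) + 4796 = (-13 + 746) + 4796 = 733 + 4796 = 5529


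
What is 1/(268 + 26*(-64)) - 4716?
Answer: -6583537/1396 ≈ -4716.0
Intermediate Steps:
1/(268 + 26*(-64)) - 4716 = 1/(268 - 1664) - 4716 = 1/(-1396) - 4716 = -1/1396 - 4716 = -6583537/1396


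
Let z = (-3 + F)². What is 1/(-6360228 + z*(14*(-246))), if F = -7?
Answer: -1/6704628 ≈ -1.4915e-7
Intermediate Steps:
z = 100 (z = (-3 - 7)² = (-10)² = 100)
1/(-6360228 + z*(14*(-246))) = 1/(-6360228 + 100*(14*(-246))) = 1/(-6360228 + 100*(-3444)) = 1/(-6360228 - 344400) = 1/(-6704628) = -1/6704628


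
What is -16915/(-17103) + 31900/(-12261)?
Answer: -37576765/23299987 ≈ -1.6127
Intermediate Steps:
-16915/(-17103) + 31900/(-12261) = -16915*(-1/17103) + 31900*(-1/12261) = 16915/17103 - 31900/12261 = -37576765/23299987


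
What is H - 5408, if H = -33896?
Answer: -39304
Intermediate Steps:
H - 5408 = -33896 - 5408 = -39304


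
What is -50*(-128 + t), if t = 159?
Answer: -1550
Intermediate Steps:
-50*(-128 + t) = -50*(-128 + 159) = -50*31 = -1550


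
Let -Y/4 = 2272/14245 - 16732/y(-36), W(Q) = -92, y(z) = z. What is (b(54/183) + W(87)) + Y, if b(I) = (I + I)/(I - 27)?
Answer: -45291055372/23205105 ≈ -1951.8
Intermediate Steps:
b(I) = 2*I/(-27 + I) (b(I) = (2*I)/(-27 + I) = 2*I/(-27 + I))
Y = -238429132/128205 (Y = -4*(2272/14245 - 16732/(-36)) = -4*(2272*(1/14245) - 16732*(-1/36)) = -4*(2272/14245 + 4183/9) = -4*59607283/128205 = -238429132/128205 ≈ -1859.8)
(b(54/183) + W(87)) + Y = (2*(54/183)/(-27 + 54/183) - 92) - 238429132/128205 = (2*(54*(1/183))/(-27 + 54*(1/183)) - 92) - 238429132/128205 = (2*(18/61)/(-27 + 18/61) - 92) - 238429132/128205 = (2*(18/61)/(-1629/61) - 92) - 238429132/128205 = (2*(18/61)*(-61/1629) - 92) - 238429132/128205 = (-4/181 - 92) - 238429132/128205 = -16656/181 - 238429132/128205 = -45291055372/23205105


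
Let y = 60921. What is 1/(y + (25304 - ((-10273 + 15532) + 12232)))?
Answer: 1/68734 ≈ 1.4549e-5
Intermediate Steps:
1/(y + (25304 - ((-10273 + 15532) + 12232))) = 1/(60921 + (25304 - ((-10273 + 15532) + 12232))) = 1/(60921 + (25304 - (5259 + 12232))) = 1/(60921 + (25304 - 1*17491)) = 1/(60921 + (25304 - 17491)) = 1/(60921 + 7813) = 1/68734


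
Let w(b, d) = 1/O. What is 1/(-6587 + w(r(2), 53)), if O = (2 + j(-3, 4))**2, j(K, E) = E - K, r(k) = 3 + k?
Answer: -81/533546 ≈ -0.00015181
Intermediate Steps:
O = 81 (O = (2 + (4 - 1*(-3)))**2 = (2 + (4 + 3))**2 = (2 + 7)**2 = 9**2 = 81)
w(b, d) = 1/81
1/(-6587 + w(r(2), 53)) = 1/(-6587 + 1/81) = 1/(-533546/81) = -81/533546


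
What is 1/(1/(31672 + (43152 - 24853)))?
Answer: 49971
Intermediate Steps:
1/(1/(31672 + (43152 - 24853))) = 1/(1/(31672 + 18299)) = 1/(1/49971) = 49971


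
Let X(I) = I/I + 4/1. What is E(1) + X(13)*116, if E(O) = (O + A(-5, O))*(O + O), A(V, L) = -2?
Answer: 578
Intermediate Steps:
X(I) = 5 (X(I) = 1 + 4*1 = 1 + 4 = 5)
E(O) = 2*O*(-2 + O) (E(O) = (O - 2)*(O + O) = (-2 + O)*(2*O) = 2*O*(-2 + O))
E(1) + X(13)*116 = 2*1*(-2 + 1) + 5*116 = 2*1*(-1) + 580 = -2 + 580 = 578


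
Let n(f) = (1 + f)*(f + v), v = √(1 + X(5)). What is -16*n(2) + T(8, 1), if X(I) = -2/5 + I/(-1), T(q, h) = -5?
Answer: -101 - 48*I*√110/5 ≈ -101.0 - 100.69*I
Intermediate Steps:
X(I) = -⅖ - I (X(I) = -2*⅕ + I*(-1) = -⅖ - I)
v = I*√110/5 (v = √(1 + (-⅖ - 1*5)) = √(1 + (-⅖ - 5)) = √(1 - 27/5) = √(-22/5) = I*√110/5 ≈ 2.0976*I)
n(f) = (1 + f)*(f + I*√110/5)
-16*n(2) + T(8, 1) = -16*(2 + 2² + I*√110/5 + (⅕)*I*2*√110) - 5 = -16*(2 + 4 + I*√110/5 + 2*I*√110/5) - 5 = -16*(6 + 3*I*√110/5) - 5 = (-96 - 48*I*√110/5) - 5 = -101 - 48*I*√110/5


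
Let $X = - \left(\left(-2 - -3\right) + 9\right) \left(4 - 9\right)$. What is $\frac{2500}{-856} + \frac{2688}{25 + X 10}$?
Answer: $\frac{11767}{5350} \approx 2.1994$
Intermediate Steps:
$X = 50$ ($X = - \left(\left(-2 + 3\right) + 9\right) \left(-5\right) = - \left(1 + 9\right) \left(-5\right) = - 10 \left(-5\right) = \left(-1\right) \left(-50\right) = 50$)
$\frac{2500}{-856} + \frac{2688}{25 + X 10} = \frac{2500}{-856} + \frac{2688}{25 + 50 \cdot 10} = 2500 \left(- \frac{1}{856}\right) + \frac{2688}{25 + 500} = - \frac{625}{214} + \frac{2688}{525} = - \frac{625}{214} + 2688 \cdot \frac{1}{525} = - \frac{625}{214} + \frac{128}{25} = \frac{11767}{5350}$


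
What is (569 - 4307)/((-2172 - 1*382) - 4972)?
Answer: 1869/3763 ≈ 0.49668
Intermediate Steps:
(569 - 4307)/((-2172 - 1*382) - 4972) = -3738/((-2172 - 382) - 4972) = -3738/(-2554 - 4972) = -3738/(-7526) = -3738*(-1/7526) = 1869/3763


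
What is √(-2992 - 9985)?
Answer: I*√12977 ≈ 113.92*I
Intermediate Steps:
√(-2992 - 9985) = √(-12977) = I*√12977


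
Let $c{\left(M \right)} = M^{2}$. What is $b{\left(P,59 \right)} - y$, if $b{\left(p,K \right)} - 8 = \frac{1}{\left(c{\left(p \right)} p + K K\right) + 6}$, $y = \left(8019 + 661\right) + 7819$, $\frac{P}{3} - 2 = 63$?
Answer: $- \frac{122336207741}{7418362} \approx -16491.0$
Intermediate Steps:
$P = 195$ ($P = 6 + 3 \cdot 63 = 6 + 189 = 195$)
$y = 16499$ ($y = 8680 + 7819 = 16499$)
$b{\left(p,K \right)} = 8 + \frac{1}{6 + K^{2} + p^{3}}$ ($b{\left(p,K \right)} = 8 + \frac{1}{\left(p^{2} p + K K\right) + 6} = 8 + \frac{1}{\left(p^{3} + K^{2}\right) + 6} = 8 + \frac{1}{\left(K^{2} + p^{3}\right) + 6} = 8 + \frac{1}{6 + K^{2} + p^{3}}$)
$b{\left(P,59 \right)} - y = \frac{49 + 8 \cdot 59^{2} + 8 \cdot 195^{3}}{6 + 59^{2} + 195^{3}} - 16499 = \frac{49 + 8 \cdot 3481 + 8 \cdot 7414875}{6 + 3481 + 7414875} - 16499 = \frac{49 + 27848 + 59319000}{7418362} - 16499 = \frac{1}{7418362} \cdot 59346897 - 16499 = \frac{59346897}{7418362} - 16499 = - \frac{122336207741}{7418362}$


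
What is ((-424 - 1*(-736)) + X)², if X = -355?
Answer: 1849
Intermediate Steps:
((-424 - 1*(-736)) + X)² = ((-424 - 1*(-736)) - 355)² = ((-424 + 736) - 355)² = (312 - 355)² = (-43)² = 1849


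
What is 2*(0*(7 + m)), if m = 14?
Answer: 0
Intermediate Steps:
2*(0*(7 + m)) = 2*(0*(7 + 14)) = 2*(0*21) = 2*0 = 0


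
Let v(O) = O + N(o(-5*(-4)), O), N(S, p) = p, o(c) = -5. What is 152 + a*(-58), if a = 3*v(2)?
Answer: -544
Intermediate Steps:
v(O) = 2*O (v(O) = O + O = 2*O)
a = 12 (a = 3*(2*2) = 3*4 = 12)
152 + a*(-58) = 152 + 12*(-58) = 152 - 696 = -544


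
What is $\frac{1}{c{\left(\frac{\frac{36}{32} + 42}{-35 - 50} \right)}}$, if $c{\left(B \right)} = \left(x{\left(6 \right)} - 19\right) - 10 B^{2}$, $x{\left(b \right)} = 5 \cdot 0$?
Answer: $- \frac{9248}{199517} \approx -0.046352$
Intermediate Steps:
$x{\left(b \right)} = 0$
$c{\left(B \right)} = -19 - 10 B^{2}$ ($c{\left(B \right)} = \left(0 - 19\right) - 10 B^{2} = -19 - 10 B^{2}$)
$\frac{1}{c{\left(\frac{\frac{36}{32} + 42}{-35 - 50} \right)}} = \frac{1}{-19 - 10 \left(\frac{\frac{36}{32} + 42}{-35 - 50}\right)^{2}} = \frac{1}{-19 - 10 \left(\frac{36 \cdot \frac{1}{32} + 42}{-85}\right)^{2}} = \frac{1}{-19 - 10 \left(\left(\frac{9}{8} + 42\right) \left(- \frac{1}{85}\right)\right)^{2}} = \frac{1}{-19 - 10 \left(\frac{345}{8} \left(- \frac{1}{85}\right)\right)^{2}} = \frac{1}{-19 - 10 \left(- \frac{69}{136}\right)^{2}} = \frac{1}{-19 - \frac{23805}{9248}} = \frac{1}{- \frac{199517}{9248}} = - \frac{9248}{199517}$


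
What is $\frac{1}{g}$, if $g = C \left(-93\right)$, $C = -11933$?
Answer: $\frac{1}{1109769} \approx 9.0109 \cdot 10^{-7}$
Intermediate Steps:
$g = 1109769$ ($g = \left(-11933\right) \left(-93\right) = 1109769$)
$\frac{1}{g} = \frac{1}{1109769}$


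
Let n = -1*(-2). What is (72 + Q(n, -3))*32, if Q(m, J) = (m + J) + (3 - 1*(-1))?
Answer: 2400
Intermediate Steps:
n = 2
Q(m, J) = 4 + J + m (Q(m, J) = (J + m) + (3 + 1) = (J + m) + 4 = 4 + J + m)
(72 + Q(n, -3))*32 = (72 + (4 - 3 + 2))*32 = (72 + 3)*32 = 75*32 = 2400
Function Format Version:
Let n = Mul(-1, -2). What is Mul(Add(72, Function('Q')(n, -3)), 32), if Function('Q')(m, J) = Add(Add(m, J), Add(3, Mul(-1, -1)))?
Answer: 2400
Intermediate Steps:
n = 2
Function('Q')(m, J) = Add(4, J, m) (Function('Q')(m, J) = Add(Add(J, m), Add(3, 1)) = Add(Add(J, m), 4) = Add(4, J, m))
Mul(Add(72, Function('Q')(n, -3)), 32) = Mul(Add(72, Add(4, -3, 2)), 32) = Mul(Add(72, 3), 32) = Mul(75, 32) = 2400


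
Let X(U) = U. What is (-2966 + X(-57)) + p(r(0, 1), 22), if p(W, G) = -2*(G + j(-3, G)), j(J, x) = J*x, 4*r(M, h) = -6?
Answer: -2935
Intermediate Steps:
r(M, h) = -3/2 (r(M, h) = (¼)*(-6) = -3/2)
p(W, G) = 4*G (p(W, G) = -2*(G - 3*G) = -(-4)*G = 4*G)
(-2966 + X(-57)) + p(r(0, 1), 22) = (-2966 - 57) + 4*22 = -3023 + 88 = -2935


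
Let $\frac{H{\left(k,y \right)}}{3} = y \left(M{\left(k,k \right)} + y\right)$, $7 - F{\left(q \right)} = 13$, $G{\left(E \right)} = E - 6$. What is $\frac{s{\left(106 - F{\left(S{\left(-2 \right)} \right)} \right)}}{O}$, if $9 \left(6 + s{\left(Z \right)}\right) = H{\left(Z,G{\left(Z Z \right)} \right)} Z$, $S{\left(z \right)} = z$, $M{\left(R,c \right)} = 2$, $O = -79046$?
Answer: $- \frac{2934895037}{39523} \approx -74258.0$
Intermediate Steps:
$G{\left(E \right)} = -6 + E$ ($G{\left(E \right)} = E - 6 = -6 + E$)
$F{\left(q \right)} = -6$ ($F{\left(q \right)} = 7 - 13 = -6$)
$H{\left(k,y \right)} = 3 y \left(2 + y\right)$
$s{\left(Z \right)} = -6 + \frac{Z \left(-6 + Z^{2}\right) \left(-4 + Z^{2}\right)}{3}$ ($s{\left(Z \right)} = -6 + \frac{3 \left(-6 + Z Z\right) \left(2 + \left(-6 + Z Z\right)\right) Z}{9} = -6 + \frac{3 \left(-6 + Z^{2}\right) \left(2 + \left(-6 + Z^{2}\right)\right) Z}{9} = -6 + \frac{3 \left(-6 + Z^{2}\right) \left(-4 + Z^{2}\right) Z}{9} = -6 + \frac{3 Z \left(-6 + Z^{2}\right) \left(-4 + Z^{2}\right)}{9} = -6 + \frac{Z \left(-6 + Z^{2}\right) \left(-4 + Z^{2}\right)}{3}$)
$\frac{s{\left(106 - F{\left(S{\left(-2 \right)} \right)} \right)}}{O} = \frac{-6 + \frac{\left(106 - -6\right) \left(-6 + \left(106 - -6\right)^{2}\right) \left(-4 + \left(106 - -6\right)^{2}\right)}{3}}{-79046} = \left(-6 + \frac{\left(106 + 6\right) \left(-6 + \left(106 + 6\right)^{2}\right) \left(-4 + \left(106 + 6\right)^{2}\right)}{3}\right) \left(- \frac{1}{79046}\right) = \left(-6 + \frac{1}{3} \cdot 112 \left(-6 + 112^{2}\right) \left(-4 + 112^{2}\right)\right) \left(- \frac{1}{79046}\right) = \left(-6 + \frac{1}{3} \cdot 112 \left(-6 + 12544\right) \left(-4 + 12544\right)\right) \left(- \frac{1}{79046}\right) = \left(-6 + \frac{1}{3} \cdot 112 \cdot 12538 \cdot 12540\right) \left(- \frac{1}{79046}\right) = \left(-6 + 5869790080\right) \left(- \frac{1}{79046}\right) = 5869790074 \left(- \frac{1}{79046}\right) = - \frac{2934895037}{39523}$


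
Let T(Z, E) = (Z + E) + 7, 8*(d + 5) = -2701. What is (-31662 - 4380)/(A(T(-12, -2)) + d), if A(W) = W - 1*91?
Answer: 96112/1175 ≈ 81.797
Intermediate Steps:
d = -2741/8 (d = -5 + (⅛)*(-2701) = -5 - 2701/8 = -2741/8 ≈ -342.63)
T(Z, E) = 7 + E + Z (T(Z, E) = (E + Z) + 7 = 7 + E + Z)
A(W) = -91 + W (A(W) = W - 91 = -91 + W)
(-31662 - 4380)/(A(T(-12, -2)) + d) = (-31662 - 4380)/((-91 + (7 - 2 - 12)) - 2741/8) = -36042/((-91 - 7) - 2741/8) = -36042/(-98 - 2741/8) = -36042/(-3525/8) = -36042*(-8/3525) = 96112/1175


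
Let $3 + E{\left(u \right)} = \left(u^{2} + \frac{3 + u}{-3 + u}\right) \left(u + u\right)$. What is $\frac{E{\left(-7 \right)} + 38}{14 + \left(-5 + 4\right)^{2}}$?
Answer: $- \frac{3283}{75} \approx -43.773$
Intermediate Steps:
$E{\left(u \right)} = -3 + 2 u \left(u^{2} + \frac{3 + u}{-3 + u}\right)$ ($E{\left(u \right)} = -3 + \left(u^{2} + \frac{3 + u}{-3 + u}\right) \left(u + u\right) = -3 + \left(u^{2} + \frac{3 + u}{-3 + u}\right) 2 u = -3 + 2 u \left(u^{2} + \frac{3 + u}{-3 + u}\right)$)
$\frac{E{\left(-7 \right)} + 38}{14 + \left(-5 + 4\right)^{2}} = \frac{\frac{9 - 6 \left(-7\right)^{3} + 2 \left(-7\right)^{2} + 2 \left(-7\right)^{4} + 3 \left(-7\right)}{-3 - 7} + 38}{14 + \left(-5 + 4\right)^{2}} = \frac{\frac{9 - -2058 + 2 \cdot 49 + 2 \cdot 2401 - 21}{-10} + 38}{14 + \left(-1\right)^{2}} = \frac{- \frac{9 + 2058 + 98 + 4802 - 21}{10} + 38}{14 + 1} = \frac{\left(- \frac{1}{10}\right) 6946 + 38}{15} = \frac{- \frac{3473}{5} + 38}{15} = \frac{1}{15} \left(- \frac{3283}{5}\right) = - \frac{3283}{75}$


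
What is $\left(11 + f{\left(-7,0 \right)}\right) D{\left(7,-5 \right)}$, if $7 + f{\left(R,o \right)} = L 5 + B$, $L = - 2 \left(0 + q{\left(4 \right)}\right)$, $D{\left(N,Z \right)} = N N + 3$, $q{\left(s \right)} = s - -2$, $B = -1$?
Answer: $-2964$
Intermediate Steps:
$q{\left(s \right)} = 2 + s$ ($q{\left(s \right)} = s + 2 = 2 + s$)
$D{\left(N,Z \right)} = 3 + N^{2}$ ($D{\left(N,Z \right)} = N^{2} + 3 = 3 + N^{2}$)
$L = -12$ ($L = - 2 \left(0 + \left(2 + 4\right)\right) = - 2 \left(0 + 6\right) = \left(-2\right) 6 = -12$)
$f{\left(R,o \right)} = -68$ ($f{\left(R,o \right)} = -7 - 61 = -68$)
$\left(11 + f{\left(-7,0 \right)}\right) D{\left(7,-5 \right)} = \left(11 - 68\right) \left(3 + 7^{2}\right) = - 57 \left(3 + 49\right) = \left(-57\right) 52 = -2964$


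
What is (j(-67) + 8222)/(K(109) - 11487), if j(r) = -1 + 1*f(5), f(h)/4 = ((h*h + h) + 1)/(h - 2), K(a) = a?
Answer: -24787/34134 ≈ -0.72617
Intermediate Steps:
f(h) = 4*(1 + h + h²)/(-2 + h) (f(h) = 4*(((h*h + h) + 1)/(h - 2)) = 4*(((h² + h) + 1)/(-2 + h)) = 4*(((h + h²) + 1)/(-2 + h)) = 4*((1 + h + h²)/(-2 + h)) = 4*(1 + h + h²)/(-2 + h))
j(r) = 121/3 (j(r) = -1 + 1*(4*(1 + 5 + 5²)/(-2 + 5)) = -1 + 1*(4*(1 + 5 + 25)/3) = -1 + 1*(4*(⅓)*31) = -1 + 1*(124/3) = -1 + 124/3 = 121/3)
(j(-67) + 8222)/(K(109) - 11487) = (121/3 + 8222)/(109 - 11487) = (24787/3)/(-11378) = (24787/3)*(-1/11378) = -24787/34134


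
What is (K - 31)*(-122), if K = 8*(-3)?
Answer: 6710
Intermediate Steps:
K = -24
(K - 31)*(-122) = (-24 - 31)*(-122) = -55*(-122) = 6710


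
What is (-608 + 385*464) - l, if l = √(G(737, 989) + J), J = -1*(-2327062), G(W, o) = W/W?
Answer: 178032 - √2327063 ≈ 1.7651e+5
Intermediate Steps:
G(W, o) = 1
J = 2327062
l = √2327063 (l = √(1 + 2327062) = √2327063 ≈ 1525.5)
(-608 + 385*464) - l = (-608 + 385*464) - √2327063 = (-608 + 178640) - √2327063 = 178032 - √2327063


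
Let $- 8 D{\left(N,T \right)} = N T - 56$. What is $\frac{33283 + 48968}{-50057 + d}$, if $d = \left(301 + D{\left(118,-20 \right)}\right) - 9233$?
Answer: $- \frac{82251}{58687} \approx -1.4015$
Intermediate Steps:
$D{\left(N,T \right)} = 7 - \frac{N T}{8}$ ($D{\left(N,T \right)} = - \frac{N T - 56}{8} = - \frac{-56 + N T}{8} = 7 - \frac{N T}{8}$)
$d = -8630$ ($d = \left(301 - \left(-7 + \frac{59}{4} \left(-20\right)\right)\right) - 9233 = \left(301 + \left(7 + 295\right)\right) - 9233 = \left(301 + 302\right) - 9233 = 603 - 9233 = -8630$)
$\frac{33283 + 48968}{-50057 + d} = \frac{33283 + 48968}{-50057 - 8630} = \frac{82251}{-58687} = 82251 \left(- \frac{1}{58687}\right) = - \frac{82251}{58687}$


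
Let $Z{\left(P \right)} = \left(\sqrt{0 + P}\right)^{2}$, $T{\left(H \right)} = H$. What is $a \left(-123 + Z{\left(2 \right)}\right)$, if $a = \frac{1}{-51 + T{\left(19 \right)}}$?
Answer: $\frac{121}{32} \approx 3.7813$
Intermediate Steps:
$Z{\left(P \right)} = P$ ($Z{\left(P \right)} = \left(\sqrt{P}\right)^{2} = P$)
$a = - \frac{1}{32}$ ($a = \frac{1}{-51 + 19} = \frac{1}{-32} = - \frac{1}{32} \approx -0.03125$)
$a \left(-123 + Z{\left(2 \right)}\right) = - \frac{-123 + 2}{32} = \left(- \frac{1}{32}\right) \left(-121\right) = \frac{121}{32}$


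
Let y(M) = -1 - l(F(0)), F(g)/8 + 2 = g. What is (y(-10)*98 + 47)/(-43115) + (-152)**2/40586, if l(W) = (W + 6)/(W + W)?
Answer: 3997767169/6999461560 ≈ 0.57115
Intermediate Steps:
F(g) = -16 + 8*g
l(W) = (6 + W)/(2*W) (l(W) = (6 + W)/((2*W)) = (6 + W)*(1/(2*W)) = (6 + W)/(2*W))
y(M) = -21/16 (y(M) = -1 - (6 + (-16 + 8*0))/(2*(-16 + 8*0)) = -1 - (6 + (-16 + 0))/(2*(-16 + 0)) = -1 - (6 - 16)/(2*(-16)) = -1 - (-1)*(-10)/(2*16) = -1 - 1*5/16 = -1 - 5/16 = -21/16)
(y(-10)*98 + 47)/(-43115) + (-152)**2/40586 = (-21/16*98 + 47)/(-43115) + (-152)**2/40586 = (-1029/8 + 47)*(-1/43115) + 23104*(1/40586) = -653/8*(-1/43115) + 11552/20293 = 653/344920 + 11552/20293 = 3997767169/6999461560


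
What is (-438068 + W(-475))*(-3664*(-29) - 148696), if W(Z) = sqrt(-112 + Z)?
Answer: 18591605920 - 42440*I*sqrt(587) ≈ 1.8592e+10 - 1.0282e+6*I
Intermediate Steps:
(-438068 + W(-475))*(-3664*(-29) - 148696) = (-438068 + sqrt(-112 - 475))*(-3664*(-29) - 148696) = (-438068 + sqrt(-587))*(106256 - 148696) = (-438068 + I*sqrt(587))*(-42440) = 18591605920 - 42440*I*sqrt(587)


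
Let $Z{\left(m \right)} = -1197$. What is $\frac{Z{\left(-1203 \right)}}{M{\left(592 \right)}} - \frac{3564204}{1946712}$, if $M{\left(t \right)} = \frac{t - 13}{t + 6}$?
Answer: $- \frac{38764772333}{31309618} \approx -1238.1$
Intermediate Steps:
$M{\left(t \right)} = \frac{-13 + t}{6 + t}$
$\frac{Z{\left(-1203 \right)}}{M{\left(592 \right)}} - \frac{3564204}{1946712} = - \frac{1197}{\frac{1}{6 + 592} \left(-13 + 592\right)} - \frac{3564204}{1946712} = - \frac{1197}{\frac{1}{598} \cdot 579} - \frac{297017}{162226} = - \frac{1197}{\frac{579}{598}} - \frac{297017}{162226} = \left(-1197\right) \frac{598}{579} - \frac{297017}{162226} = - \frac{238602}{193} - \frac{297017}{162226} = - \frac{38764772333}{31309618}$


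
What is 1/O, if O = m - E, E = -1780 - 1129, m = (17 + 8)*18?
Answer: 1/3359 ≈ 0.00029771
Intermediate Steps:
m = 450 (m = 25*18 = 450)
E = -2909
O = 3359 (O = 450 - 1*(-2909) = 450 + 2909 = 3359)
1/O = 1/3359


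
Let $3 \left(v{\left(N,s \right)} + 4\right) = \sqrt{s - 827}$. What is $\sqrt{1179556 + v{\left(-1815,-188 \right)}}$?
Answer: $\frac{\sqrt{10615968 + 3 i \sqrt{1015}}}{3} \approx 1086.1 + 0.004889 i$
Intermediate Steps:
$v{\left(N,s \right)} = -4 + \frac{\sqrt{-827 + s}}{3}$ ($v{\left(N,s \right)} = -4 + \frac{\sqrt{s - 827}}{3} = -4 + \frac{\sqrt{-827 + s}}{3}$)
$\sqrt{1179556 + v{\left(-1815,-188 \right)}} = \sqrt{1179556 - \left(4 - \frac{\sqrt{-827 - 188}}{3}\right)} = \sqrt{1179556 - \left(4 - \frac{\sqrt{-1015}}{3}\right)} = \sqrt{1179556 - \left(4 - \frac{i \sqrt{1015}}{3}\right)} = \sqrt{1179552 + \frac{i \sqrt{1015}}{3}}$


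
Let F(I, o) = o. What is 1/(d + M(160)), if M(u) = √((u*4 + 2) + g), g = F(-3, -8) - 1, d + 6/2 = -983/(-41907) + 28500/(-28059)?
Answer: 613329494262647394/94798991192997977357 + 153629639984981241*√633/94798991192997977357 ≈ 0.047243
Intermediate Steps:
d = -1564791014/391956171 (d = -3 + (-983/(-41907) + 28500/(-28059)) = -3 + (-983*(-1/41907) + 28500*(-1/28059)) = -3 + (983/41907 - 9500/9353) = -3 - 388922501/391956171 = -1564791014/391956171 ≈ -3.9923)
g = -9 (g = -8 - 1 = -9)
M(u) = √(-7 + 4*u) (M(u) = √((u*4 + 2) - 9) = √((4*u + 2) - 9) = √((2 + 4*u) - 9) = √(-7 + 4*u))
1/(d + M(160)) = 1/(-1564791014/391956171 + √(-7 + 4*160)) = 1/(-1564791014/391956171 + √(-7 + 640)) = 1/(-1564791014/391956171 + √633)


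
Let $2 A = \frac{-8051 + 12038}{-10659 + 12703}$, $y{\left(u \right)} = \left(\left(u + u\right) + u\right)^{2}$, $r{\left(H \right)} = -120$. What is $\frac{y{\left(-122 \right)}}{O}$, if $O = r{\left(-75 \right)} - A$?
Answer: $- \frac{182537376}{164849} \approx -1107.3$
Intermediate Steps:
$y{\left(u \right)} = 9 u^{2}$ ($y{\left(u \right)} = \left(2 u + u\right)^{2} = \left(3 u\right)^{2} = 9 u^{2}$)
$A = \frac{3987}{4088}$ ($A = \frac{\left(-8051 + 12038\right) \frac{1}{-10659 + 12703}}{2} = \frac{3987 \cdot \frac{1}{2044}}{2} = \frac{1}{2} \cdot \frac{3987}{2044} = \frac{3987}{4088} \approx 0.97529$)
$O = - \frac{494547}{4088}$ ($O = -120 - \frac{3987}{4088} = - \frac{494547}{4088} \approx -120.98$)
$\frac{y{\left(-122 \right)}}{O} = \frac{9 \left(-122\right)^{2}}{- \frac{494547}{4088}} = 9 \cdot 14884 \left(- \frac{4088}{494547}\right) = 133956 \left(- \frac{4088}{494547}\right) = - \frac{182537376}{164849}$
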